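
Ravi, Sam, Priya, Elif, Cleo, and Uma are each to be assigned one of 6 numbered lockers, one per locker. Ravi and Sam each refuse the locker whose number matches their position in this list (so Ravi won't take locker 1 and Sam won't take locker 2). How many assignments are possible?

504

Let Aᵢ (for i ∈ {1, 2}) be the placements that put person i in their forbidden locker. Any j of these fix j positions, leaving (6−j)! ways to fill the rest, and there are C(2,j) ways to pick which j.
By inclusion–exclusion, the number of valid placements is Σ_{j=0}^{2} (−1)^j C(2,j)·(6−j)!.
Computing: 720 − 240 + 24 = 504.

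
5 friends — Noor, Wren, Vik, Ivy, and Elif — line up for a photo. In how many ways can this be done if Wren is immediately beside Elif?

48

Glue Wren and Elif into one block (2 internal orders), leaving 4 units to arrange in a row.
So the count is 2·(4)! = 48.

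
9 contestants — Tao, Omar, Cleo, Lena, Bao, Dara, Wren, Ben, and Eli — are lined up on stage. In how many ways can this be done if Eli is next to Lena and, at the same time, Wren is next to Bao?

20160

Treat {Eli,Lena} as one block (2 orders) and {Wren,Bao} as another (2 orders).
That leaves 7 units to arrange: 2 × 2 × 7! = 4 × 5040 = 20160.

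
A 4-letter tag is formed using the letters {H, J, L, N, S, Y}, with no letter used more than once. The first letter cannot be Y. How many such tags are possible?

The first letter has 6−1 = 5 choices (anything except Y).
The remaining 3 letters are filled from the other 5 symbols without repetition: 5 × 4 × 3 = 60.
Total: 5 × 60 = 300.

300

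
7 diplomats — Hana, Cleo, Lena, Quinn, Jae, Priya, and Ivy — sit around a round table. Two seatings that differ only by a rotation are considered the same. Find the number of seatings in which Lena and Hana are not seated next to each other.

All circular seatings of 7 people number (6)! = 720.
Seatings with Lena beside Hana: treat them as a block with 2 internal orders, giving 2 × (5)! = 240.
Subtracting, 720 − 240 = 480.

480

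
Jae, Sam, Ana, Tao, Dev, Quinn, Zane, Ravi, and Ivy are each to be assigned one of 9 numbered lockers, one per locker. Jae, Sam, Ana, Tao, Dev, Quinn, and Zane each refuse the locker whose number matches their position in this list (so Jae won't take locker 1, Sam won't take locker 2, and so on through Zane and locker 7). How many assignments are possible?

165016

Let Aᵢ (for 1 ≤ i ≤ 7) be the placements that put person i in their forbidden locker. Any j of these fix j positions, leaving (9−j)! ways to fill the rest, and there are C(7,j) ways to pick which j.
By inclusion–exclusion, the number of valid placements is Σ_{j=0}^{7} (−1)^j C(7,j)·(9−j)!.
Computing: 362880 − 282240 + 105840 − 25200 + 4200 − 504 + 42 − 2 = 165016.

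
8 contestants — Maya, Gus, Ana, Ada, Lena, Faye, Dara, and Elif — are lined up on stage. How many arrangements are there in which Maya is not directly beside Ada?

30240

Of the 8! = 40320 arrangements, those with Maya and Ada adjacent number 2 × 7! = 10080 (treat the pair as a block with 2 internal orders).
So 40320 − 10080 = 30240 arrangements keep them apart.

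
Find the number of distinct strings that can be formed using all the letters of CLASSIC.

The 7 letters of CLASSIC have repeats: C appearing twice and S appearing twice.
So there are 7! / (2!·2!) = 1260 distinguishable arrangements.

1260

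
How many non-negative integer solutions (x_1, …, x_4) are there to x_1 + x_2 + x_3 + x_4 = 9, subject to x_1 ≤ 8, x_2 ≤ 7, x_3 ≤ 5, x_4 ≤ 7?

By stars and bars, unrestricted non-negative solutions to x_1+…+x_4 = 9 number C(9+3,3) = 220.
Subtract solutions that violate a single cap (substitute x_i' = x_i − (cap_i+1)): x_1 ≥ 9 gives C(3,3) = 1; x_2 ≥ 8 gives C(4,3) = 4; x_3 ≥ 6 gives C(6,3) = 20; x_4 ≥ 8 gives C(4,3) = 4. Together 29.
No two caps can be exceeded simultaneously, so the pair terms are all 0.
By inclusion–exclusion the count is 220 − 29 + 0 = 191.

191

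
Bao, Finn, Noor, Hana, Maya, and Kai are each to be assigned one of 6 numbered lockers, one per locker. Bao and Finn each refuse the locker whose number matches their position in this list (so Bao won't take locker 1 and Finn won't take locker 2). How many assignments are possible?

Let Aᵢ (for i ∈ {1, 2}) be the placements that put person i in their forbidden locker. Any j of these fix j positions, leaving (6−j)! ways to fill the rest, and there are C(2,j) ways to pick which j.
By inclusion–exclusion, the number of valid placements is Σ_{j=0}^{2} (−1)^j C(2,j)·(6−j)!.
Computing: 720 − 240 + 24 = 504.

504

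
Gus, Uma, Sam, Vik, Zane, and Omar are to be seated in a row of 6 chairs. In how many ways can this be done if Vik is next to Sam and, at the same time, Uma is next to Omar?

Treat {Vik,Sam} as one block (2 orders) and {Uma,Omar} as another (2 orders).
That leaves 4 units to arrange: 2 × 2 × 4! = 4 × 24 = 96.

96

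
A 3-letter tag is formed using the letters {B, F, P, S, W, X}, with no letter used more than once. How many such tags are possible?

Choose and order 3 of the 6 symbols: the first letter has 6 options, the next 5, then 4.
6 × 5 × 4 = 120.

120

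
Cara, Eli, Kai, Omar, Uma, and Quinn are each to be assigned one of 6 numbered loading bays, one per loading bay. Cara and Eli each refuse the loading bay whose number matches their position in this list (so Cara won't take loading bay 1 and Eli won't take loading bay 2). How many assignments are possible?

Let Aᵢ (for i ∈ {1, 2}) be the placements that put person i in their forbidden loading bay. Any j of these fix j positions, leaving (6−j)! ways to fill the rest, and there are C(2,j) ways to pick which j.
By inclusion–exclusion, the number of valid placements is Σ_{j=0}^{2} (−1)^j C(2,j)·(6−j)!.
Computing: 720 − 240 + 24 = 504.

504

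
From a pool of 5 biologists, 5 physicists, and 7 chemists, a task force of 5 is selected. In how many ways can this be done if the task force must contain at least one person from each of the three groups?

Unrestricted: C(17,5) = 6188 ways to pick any 5 of the 17.
Selections missing a whole group: no biologists → C(12,5) = 792; no physicists → C(12,5) = 792; no chemists → C(10,5) = 252.
Add back selections omitting two groups (i.e. drawn from a single group): C(5,5) + C(5,5) + C(7,5) = 23.
By inclusion–exclusion: 6188 − 1836 + 23 = 4375.

4375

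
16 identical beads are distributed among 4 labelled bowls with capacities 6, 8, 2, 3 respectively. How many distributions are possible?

19

By stars and bars, unrestricted non-negative solutions to x_1+…+x_4 = 16 number C(16+3,3) = 969.
Subtract solutions that violate a single cap (substitute x_i' = x_i − (cap_i+1)): x_1 ≥ 7 gives C(12,3) = 220; x_2 ≥ 9 gives C(10,3) = 120; x_3 ≥ 3 gives C(16,3) = 560; x_4 ≥ 4 gives C(15,3) = 455. Together 1355.
Add back pairs where two caps are both exceeded: 1 + 84 + 56 + 35 + 20 + 220 = 416.
Subtract triples: 0 + 0 + 10 + 1 = 11.
By inclusion–exclusion the count is 969 − 1355 + 416 − 11 = 19.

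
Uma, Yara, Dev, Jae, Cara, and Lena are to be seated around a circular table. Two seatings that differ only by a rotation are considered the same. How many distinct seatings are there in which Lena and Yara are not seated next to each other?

72

Without the restriction there are (5)! = 120 seatings.
Those with Lena next to Yara: fuse the pair into one unit and seat 5 units around a circle — 2·(4)! = 48.
Subtracting, 120 − 48 = 72.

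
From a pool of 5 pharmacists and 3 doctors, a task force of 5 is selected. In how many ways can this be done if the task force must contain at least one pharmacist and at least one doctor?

Unrestricted: C(8,5) = 56 ways to pick any 5 of the 8.
Subtract selections that omit an entire group: no pharmacists → C(3,5) = 0; no doctors → C(5,5) = 1.
Both groups omitted at once is impossible, so 56 − 1 = 55.

55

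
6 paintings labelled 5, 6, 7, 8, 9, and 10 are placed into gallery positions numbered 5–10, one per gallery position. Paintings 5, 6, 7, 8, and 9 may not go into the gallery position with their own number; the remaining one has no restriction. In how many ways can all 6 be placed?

Let Aᵢ (for 5 ≤ i ≤ 9) be the placements that put painting i in its forbidden gallery position. Any j of these fix j positions, leaving (6−j)! ways to fill the rest, and there are C(5,j) ways to pick which j.
By inclusion–exclusion, the number of valid placements is Σ_{j=0}^{5} (−1)^j C(5,j)·(6−j)!.
Computing: 720 − 600 + 240 − 60 + 10 − 1 = 309.

309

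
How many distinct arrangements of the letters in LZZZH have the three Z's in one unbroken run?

Treat the 3 copies of Z as a single block. The multiset to arrange is then {ZZZ, H, L}, 3 items in all.
All 3 items are distinct, so there are (3)! = 6 arrangements.

6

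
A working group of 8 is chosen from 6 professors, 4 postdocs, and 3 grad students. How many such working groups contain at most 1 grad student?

Split by how many grad students are chosen (0 through 1).
Sum: C(3,0)·C(10,8) + C(3,1)·C(10,7) = 45 + 360 = 405.

405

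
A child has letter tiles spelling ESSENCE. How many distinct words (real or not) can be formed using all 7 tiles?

420

Letter multiplicities in ESSENCE: C×1, E×3, N×1, S×2.
The number of distinct arrangements is 7!/(3!·2!) = 5040/12 = 420.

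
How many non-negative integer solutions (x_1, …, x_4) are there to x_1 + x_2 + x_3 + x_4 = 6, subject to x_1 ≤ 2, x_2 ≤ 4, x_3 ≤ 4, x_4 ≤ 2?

37

Without the upper bounds there are C(9,3) = 84 ways to split 6 among 4 variables.
Subtract solutions that violate a single cap (substitute x_i' = x_i − (cap_i+1)): x_1 ≥ 3 gives C(6,3) = 20; x_2 ≥ 5 gives C(4,3) = 4; x_3 ≥ 5 gives C(4,3) = 4; x_4 ≥ 3 gives C(6,3) = 20. Together 48.
Add back pairs where two caps are both exceeded: 0 + 0 + 1 + 0 + 0 + 0 = 1.
By inclusion–exclusion the count is 84 − 48 + 1 = 37.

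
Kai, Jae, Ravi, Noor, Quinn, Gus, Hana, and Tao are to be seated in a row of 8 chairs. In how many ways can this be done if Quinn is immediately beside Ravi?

Place the 6 others and the Quinn-Ravi pair as 7 objects in a line; the pair has 2 internal arrangements.
So the count is 2·(7)! = 10080.

10080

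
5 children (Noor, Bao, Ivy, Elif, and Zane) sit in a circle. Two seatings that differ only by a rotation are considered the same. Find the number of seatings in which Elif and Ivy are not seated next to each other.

All circular seatings of 5 people number (4)! = 24.
Those with Elif next to Ivy: fuse the pair into one unit and seat 4 units around a circle — 2·(3)! = 12.
Subtracting, 24 − 12 = 12.

12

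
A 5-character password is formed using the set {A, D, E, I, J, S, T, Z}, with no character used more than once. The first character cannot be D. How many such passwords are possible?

5880

The first character has 8−1 = 7 choices (anything except D).
The remaining 4 characters are filled from the other 7 symbols without repetition: 7 × 6 × 5 × 4 = 840.
Total: 7 × 840 = 5880.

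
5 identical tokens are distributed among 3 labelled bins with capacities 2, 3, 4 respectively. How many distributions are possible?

11

Ignoring the caps, the number of non-negative solutions to x_1+…+x_3 = 5 is C(7,2) = 21.
Subtract solutions that violate a single cap (substitute x_i' = x_i − (cap_i+1)): x_1 ≥ 3 gives C(4,2) = 6; x_2 ≥ 4 gives C(3,2) = 3; x_3 ≥ 5 gives C(2,2) = 1. Together 10.
No two caps can be exceeded simultaneously, so the pair terms are all 0.
By inclusion–exclusion the count is 21 − 10 + 0 = 11.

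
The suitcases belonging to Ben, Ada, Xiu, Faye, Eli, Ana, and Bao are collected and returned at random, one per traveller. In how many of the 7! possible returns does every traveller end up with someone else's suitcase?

1854

Let Aᵢ be the assignments in which traveller i gets their own suitcase. We want the size of the complement of A₁∪…∪A_7.
By inclusion–exclusion this is Σ_{j=0}^{7} (−1)^j C(7,j)·(7−j)!.
Computing: 5040 − 5040 + 2520 − 840 + 210 − 42 + 7 − 1 = 1854.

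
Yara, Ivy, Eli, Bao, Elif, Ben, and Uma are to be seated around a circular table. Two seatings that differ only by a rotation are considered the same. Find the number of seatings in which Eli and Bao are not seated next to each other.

480

Without the restriction there are (6)! = 720 seatings.
Seatings with Eli beside Bao: treat them as a block with 2 internal orders, giving 2 × (5)! = 240.
Subtracting, 720 − 240 = 480.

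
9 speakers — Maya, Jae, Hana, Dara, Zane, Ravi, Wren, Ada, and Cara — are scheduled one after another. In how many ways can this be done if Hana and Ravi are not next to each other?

282240

There are 9! = 362880 arrangements in all. If Hana and Ravi are adjacent, merging them into one block gives 2·(8)! = 80640 arrangements.
Complementary counting: 362880 − 80640 = 282240.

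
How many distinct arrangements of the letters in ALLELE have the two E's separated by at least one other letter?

40

Total arrangements of ALLELE: 6!/(3!·2!) = 60.
If the two E's are adjacent, glue them into one block, leaving 5 items to arrange: (5)!/(3!) = 20 ways.
Hence 60 − 20 = 40.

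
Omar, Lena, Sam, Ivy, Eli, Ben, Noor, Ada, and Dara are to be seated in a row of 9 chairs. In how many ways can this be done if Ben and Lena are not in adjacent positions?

Of the 9! = 362880 arrangements, those with Ben and Lena adjacent number 2 × 8! = 80640 (treat the pair as a block with 2 internal orders).
Complementary counting: 362880 − 80640 = 282240.

282240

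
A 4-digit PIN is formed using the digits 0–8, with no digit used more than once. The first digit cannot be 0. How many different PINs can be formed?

2688

The first digit has 9−1 = 8 choices (anything except 0).
The remaining 3 digits are filled from the other 8 symbols without repetition: 8 × 7 × 6 = 336.
Total: 8 × 336 = 2688.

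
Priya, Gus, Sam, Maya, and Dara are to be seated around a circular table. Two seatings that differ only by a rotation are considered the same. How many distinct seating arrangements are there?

24

Around a circle, 5 distinct people have 5!/5 = (4)! = 24 rotationally distinct seatings.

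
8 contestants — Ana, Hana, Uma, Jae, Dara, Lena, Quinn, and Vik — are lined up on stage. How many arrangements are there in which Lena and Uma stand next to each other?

Glue Lena and Uma into one block (2 internal orders), leaving 7 units to arrange in a row.
So the count is 2·(7)! = 10080.

10080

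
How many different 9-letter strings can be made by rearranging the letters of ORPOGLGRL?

22680

The 9 letters of ORPOGLGRL have repeats: G appearing twice, L appearing twice, O appearing twice, and R appearing twice.
Dividing 9! = 362880 by 2!·2!·2!·2! = 16 for the repeated letters gives 22680.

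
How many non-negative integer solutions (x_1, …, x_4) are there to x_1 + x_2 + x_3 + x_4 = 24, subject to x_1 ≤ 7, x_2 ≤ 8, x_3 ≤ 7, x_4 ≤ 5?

20

Without the upper bounds there are C(27,3) = 2925 ways to split 24 among 4 variables.
Subtract solutions that violate a single cap (substitute x_i' = x_i − (cap_i+1)): x_1 ≥ 8 gives C(19,3) = 969; x_2 ≥ 9 gives C(18,3) = 816; x_3 ≥ 8 gives C(19,3) = 969; x_4 ≥ 6 gives C(21,3) = 1330. Together 4084.
Add back pairs where two caps are both exceeded: 120 + 165 + 286 + 120 + 220 + 286 = 1197.
Subtract triples: 0 + 4 + 10 + 4 = 18.
By inclusion–exclusion the count is 2925 − 4084 + 1197 − 18 = 20.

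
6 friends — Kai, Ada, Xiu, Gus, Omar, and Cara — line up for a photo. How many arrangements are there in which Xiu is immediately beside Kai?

Glue Xiu and Kai into one block (2 internal orders), leaving 5 units to arrange in a row.
So the count is 2·(5)! = 240.

240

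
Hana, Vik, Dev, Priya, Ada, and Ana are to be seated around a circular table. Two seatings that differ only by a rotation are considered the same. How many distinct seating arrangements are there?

120

Fix one person's seat to break rotational symmetry; the remaining 5 people can be arranged in (5)! = 120 ways.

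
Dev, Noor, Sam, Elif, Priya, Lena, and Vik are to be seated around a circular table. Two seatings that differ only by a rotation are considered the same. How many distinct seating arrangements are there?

Fix one person's seat to break rotational symmetry; the remaining 6 people can be arranged in (6)! = 720 ways.

720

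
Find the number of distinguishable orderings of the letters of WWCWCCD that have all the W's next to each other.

20

Treat the 3 copies of W as a single block. The multiset to arrange is then {WWW, C, C, C, D}, 5 items in all.
That gives (5)!/(3!) = 20 arrangements.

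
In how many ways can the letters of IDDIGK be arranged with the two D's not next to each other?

Total arrangements of IDDIGK: 6!/(2!·2!) = 180.
Arrangements with the D's together: treat DD as one letter, giving (5)!/(2!) = 60.
Hence 180 − 60 = 120.

120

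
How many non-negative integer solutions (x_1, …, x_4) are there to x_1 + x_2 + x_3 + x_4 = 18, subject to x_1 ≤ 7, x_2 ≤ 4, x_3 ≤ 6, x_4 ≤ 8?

109

By stars and bars, unrestricted non-negative solutions to x_1+…+x_4 = 18 number C(18+3,3) = 1330.
Subtract solutions that violate a single cap (substitute x_i' = x_i − (cap_i+1)): x_1 ≥ 8 gives C(13,3) = 286; x_2 ≥ 5 gives C(16,3) = 560; x_3 ≥ 7 gives C(14,3) = 364; x_4 ≥ 9 gives C(12,3) = 220. Together 1430.
Add back pairs where two caps are both exceeded: 56 + 20 + 4 + 84 + 35 + 10 = 209.
By inclusion–exclusion the count is 1330 − 1430 + 209 = 109.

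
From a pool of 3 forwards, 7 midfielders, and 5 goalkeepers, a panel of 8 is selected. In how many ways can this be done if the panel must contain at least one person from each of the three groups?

5894

Unrestricted: C(15,8) = 6435 ways to pick any 8 of the 15.
Subtract selections that omit an entire group: no forwards → C(12,8) = 495; no midfielders → C(8,8) = 1; no goalkeepers → C(10,8) = 45.
Add back selections omitting two groups (i.e. drawn from a single group): C(3,8) + C(7,8) + C(5,8) = 0.
By inclusion–exclusion: 6435 − 541 + 0 = 5894.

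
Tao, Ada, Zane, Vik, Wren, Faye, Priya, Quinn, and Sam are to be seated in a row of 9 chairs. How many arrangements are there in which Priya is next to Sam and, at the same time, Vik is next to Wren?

20160

Treat {Priya,Sam} as one block (2 orders) and {Vik,Wren} as another (2 orders).
That leaves 7 units to arrange: 2 × 2 × 7! = 4 × 5040 = 20160.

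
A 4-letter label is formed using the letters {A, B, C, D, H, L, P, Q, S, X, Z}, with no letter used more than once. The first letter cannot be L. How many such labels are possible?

7200

The first letter has 11−1 = 10 choices (anything except L).
The remaining 3 letters are filled from the other 10 symbols without repetition: 10 × 9 × 8 = 720.
Total: 10 × 720 = 7200.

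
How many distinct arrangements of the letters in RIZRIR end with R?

With the last slot taken by R, it remains to arrange the other 5 letters (IZRIR).
Those 5 letters have I appearing twice and R appearing twice, giving (5)!/(2!·2!) = 30.

30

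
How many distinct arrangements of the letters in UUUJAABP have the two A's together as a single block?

840

Treat the 2 copies of A as a single block. The multiset to arrange is then {AA, B, J, P, U, U, U}, 7 items in all.
That gives (7)!/(3!) = 840 arrangements.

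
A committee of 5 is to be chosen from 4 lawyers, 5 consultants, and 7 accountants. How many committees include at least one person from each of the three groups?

3010

With no constraint there are C(16,5) = 4368 possible selections.
Subtract selections that omit an entire group: no lawyers → C(12,5) = 792; no consultants → C(11,5) = 462; no accountants → C(9,5) = 126.
Add back selections omitting two groups (i.e. drawn from a single group): C(4,5) + C(5,5) + C(7,5) = 22.
By inclusion–exclusion: 4368 − 1380 + 22 = 3010.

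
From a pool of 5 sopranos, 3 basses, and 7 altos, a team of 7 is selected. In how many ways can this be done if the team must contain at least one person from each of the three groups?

5516

Unrestricted: C(15,7) = 6435 ways to pick any 7 of the 15.
Subtract selections that omit an entire group: no sopranos → C(10,7) = 120; no basses → C(12,7) = 792; no altos → C(8,7) = 8.
Add back selections omitting two groups (i.e. drawn from a single group): C(5,7) + C(3,7) + C(7,7) = 1.
By inclusion–exclusion: 6435 − 920 + 1 = 5516.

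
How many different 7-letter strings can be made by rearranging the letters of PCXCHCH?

PCXCHCH has 7 letters with C appearing 3 times and H appearing twice.
Dividing 7! = 5040 by 3!·2! = 12 for the repeated letters gives 420.

420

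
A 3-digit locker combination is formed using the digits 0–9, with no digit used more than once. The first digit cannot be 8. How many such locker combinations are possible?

The first digit has 10−1 = 9 choices (anything except 8).
The remaining 2 digits are filled from the other 9 symbols without repetition: 9 × 8 = 72.
Total: 9 × 72 = 648.

648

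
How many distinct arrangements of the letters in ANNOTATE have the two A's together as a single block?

1260

Treat the 2 copies of A as a single block. The multiset to arrange is then {AA, E, N, N, O, T, T}, 7 items in all.
That gives (7)!/(2!·2!) = 1260 arrangements.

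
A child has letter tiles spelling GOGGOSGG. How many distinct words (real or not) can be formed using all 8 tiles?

The 8 letters of GOGGOSGG have repeats: G appearing 5 times and O appearing twice.
The number of distinct arrangements is 8!/(5!·2!) = 40320/240 = 168.

168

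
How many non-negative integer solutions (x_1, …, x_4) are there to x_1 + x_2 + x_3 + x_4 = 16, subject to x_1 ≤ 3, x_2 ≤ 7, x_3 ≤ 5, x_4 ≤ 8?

Without the upper bounds there are C(19,3) = 969 ways to split 16 among 4 variables.
Subtract solutions that violate a single cap (substitute x_i' = x_i − (cap_i+1)): x_1 ≥ 4 gives C(15,3) = 455; x_2 ≥ 8 gives C(11,3) = 165; x_3 ≥ 6 gives C(13,3) = 286; x_4 ≥ 9 gives C(10,3) = 120. Together 1026.
Add back pairs where two caps are both exceeded: 35 + 84 + 20 + 10 + 0 + 4 = 153.
By inclusion–exclusion the count is 969 − 1026 + 153 = 96.

96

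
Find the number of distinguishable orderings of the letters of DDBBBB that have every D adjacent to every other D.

Treat the 2 copies of D as a single block. The multiset to arrange is then {DD, B, B, B, B}, 5 items in all.
That gives (5)!/(4!) = 5 arrangements.

5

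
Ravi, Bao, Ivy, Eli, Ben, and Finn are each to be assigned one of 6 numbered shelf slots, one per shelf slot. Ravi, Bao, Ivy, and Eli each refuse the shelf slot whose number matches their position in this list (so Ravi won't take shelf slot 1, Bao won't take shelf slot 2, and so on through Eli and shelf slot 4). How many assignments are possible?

362

Let Aᵢ (for 1 ≤ i ≤ 4) be the placements that put person i in their forbidden shelf slot. Any j of these fix j positions, leaving (6−j)! ways to fill the rest, and there are C(4,j) ways to pick which j.
By inclusion–exclusion, the number of valid placements is Σ_{j=0}^{4} (−1)^j C(4,j)·(6−j)!.
Computing: 720 − 480 + 144 − 24 + 2 = 362.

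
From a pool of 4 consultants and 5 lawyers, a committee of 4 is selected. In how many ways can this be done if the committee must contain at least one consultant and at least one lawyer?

With no constraint there are C(9,4) = 126 possible selections.
Selections missing a whole group: no consultants → C(5,4) = 5; no lawyers → C(4,4) = 1.
Both groups omitted at once is impossible, so 126 − 6 = 120.

120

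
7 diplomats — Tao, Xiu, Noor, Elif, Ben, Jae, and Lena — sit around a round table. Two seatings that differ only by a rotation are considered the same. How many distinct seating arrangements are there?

Fix one person's seat to break rotational symmetry; the remaining 6 people can be arranged in (6)! = 720 ways.

720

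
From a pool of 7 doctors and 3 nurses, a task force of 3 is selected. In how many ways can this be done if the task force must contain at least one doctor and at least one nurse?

84

With no constraint there are C(10,3) = 120 possible selections.
Selections missing a whole group: no doctors → C(3,3) = 1; no nurses → C(7,3) = 35.
Both groups omitted at once is impossible, so 120 − 36 = 84.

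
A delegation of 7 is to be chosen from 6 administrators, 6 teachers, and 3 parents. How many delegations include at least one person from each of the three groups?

5571

Total 7-person selections from all 15: C(15,7) = 6435.
Selections missing a whole group: no administrators → C(9,7) = 36; no teachers → C(9,7) = 36; no parents → C(12,7) = 792.
Add back selections omitting two groups (i.e. drawn from a single group): C(6,7) + C(6,7) + C(3,7) = 0.
By inclusion–exclusion: 6435 − 864 + 0 = 5571.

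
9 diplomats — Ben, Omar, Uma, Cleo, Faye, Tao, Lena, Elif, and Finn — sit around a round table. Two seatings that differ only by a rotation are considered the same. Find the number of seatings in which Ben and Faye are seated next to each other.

10080

Glue Ben and Faye into a block (2 internal orders). Seating 8 units around a circle gives (7)! arrangements.
So 2 × (7)! = 2 × 5040 = 10080.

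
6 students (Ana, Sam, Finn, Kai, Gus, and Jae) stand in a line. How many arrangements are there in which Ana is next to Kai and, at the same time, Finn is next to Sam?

Treat {Ana,Kai} as one block (2 orders) and {Finn,Sam} as another (2 orders).
That leaves 4 units to arrange: 2 × 2 × 4! = 4 × 24 = 96.

96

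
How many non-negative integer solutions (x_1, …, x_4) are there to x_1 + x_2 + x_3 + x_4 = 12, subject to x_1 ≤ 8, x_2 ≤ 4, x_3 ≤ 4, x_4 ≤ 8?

185

By stars and bars, unrestricted non-negative solutions to x_1+…+x_4 = 12 number C(12+3,3) = 455.
Subtract solutions that violate a single cap (substitute x_i' = x_i − (cap_i+1)): x_1 ≥ 9 gives C(6,3) = 20; x_2 ≥ 5 gives C(10,3) = 120; x_3 ≥ 5 gives C(10,3) = 120; x_4 ≥ 9 gives C(6,3) = 20. Together 280.
Add back pairs where two caps are both exceeded: 0 + 0 + 0 + 10 + 0 + 0 = 10.
By inclusion–exclusion the count is 455 − 280 + 10 = 185.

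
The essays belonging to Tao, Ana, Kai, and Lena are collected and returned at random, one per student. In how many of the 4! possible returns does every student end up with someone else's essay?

9

This is the derangement count D_4: permutations of 4 items with no fixed point.
By inclusion–exclusion this is Σ_{j=0}^{4} (−1)^j C(4,j)·(4−j)!.
Computing: 24 − 24 + 12 − 4 + 1 = 9.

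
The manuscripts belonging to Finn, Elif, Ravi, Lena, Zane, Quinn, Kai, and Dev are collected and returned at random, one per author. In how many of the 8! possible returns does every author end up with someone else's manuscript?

Count assignments avoiding every fixed point. For any j of the 8 authors fixed to their own manuscript, the other 8−j can be arranged in (8−j)! ways.
By inclusion–exclusion this is Σ_{j=0}^{8} (−1)^j C(8,j)·(8−j)!.
Computing: 40320 − 40320 + 20160 − 6720 + 1680 − 336 + 56 − 8 + 1 = 14833.

14833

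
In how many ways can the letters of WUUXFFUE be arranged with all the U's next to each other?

Treat the 3 copies of U as a single block. The multiset to arrange is then {UUU, E, F, F, W, X}, 6 items in all.
That gives (6)!/(2!) = 360 arrangements.

360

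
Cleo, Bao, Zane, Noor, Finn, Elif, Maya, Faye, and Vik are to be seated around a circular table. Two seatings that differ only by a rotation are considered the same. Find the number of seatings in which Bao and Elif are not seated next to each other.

Without the restriction there are (8)! = 40320 seatings.
Seatings with Bao beside Elif: treat them as a block with 2 internal orders, giving 2 × (7)! = 10080.
Subtracting, 40320 − 10080 = 30240.

30240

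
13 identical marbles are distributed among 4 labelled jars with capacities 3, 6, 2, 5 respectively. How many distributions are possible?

Without the upper bounds there are C(16,3) = 560 ways to split 13 among 4 jars.
Subtract solutions that violate a single cap (substitute x_i' = x_i − (cap_i+1)): x_1 ≥ 4 gives C(12,3) = 220; x_2 ≥ 7 gives C(9,3) = 84; x_3 ≥ 3 gives C(13,3) = 286; x_4 ≥ 6 gives C(10,3) = 120. Together 710.
Add back pairs where two caps are both exceeded: 10 + 84 + 20 + 20 + 1 + 35 = 170.
Subtract triples: 0 + 0 + 1 + 0 = 1.
By inclusion–exclusion the count is 560 − 710 + 170 − 1 = 19.

19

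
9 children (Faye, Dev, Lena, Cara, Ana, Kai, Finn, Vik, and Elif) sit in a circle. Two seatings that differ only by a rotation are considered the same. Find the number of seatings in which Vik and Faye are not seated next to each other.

30240

All circular seatings of 9 people number (8)! = 40320.
Seatings with Vik beside Faye: treat them as a block with 2 internal orders, giving 2 × (7)! = 10080.
Subtracting, 40320 − 10080 = 30240.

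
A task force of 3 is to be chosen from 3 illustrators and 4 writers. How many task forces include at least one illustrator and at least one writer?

Total 3-person selections from all 7: C(7,3) = 35.
Subtract selections that omit an entire group: no illustrators → C(4,3) = 4; no writers → C(3,3) = 1.
Both groups omitted at once is impossible, so 35 − 5 = 30.

30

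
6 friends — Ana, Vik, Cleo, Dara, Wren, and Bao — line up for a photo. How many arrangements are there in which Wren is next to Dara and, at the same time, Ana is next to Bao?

Treat {Wren,Dara} as one block (2 orders) and {Ana,Bao} as another (2 orders).
That leaves 4 units to arrange: 2 × 2 × 4! = 4 × 24 = 96.

96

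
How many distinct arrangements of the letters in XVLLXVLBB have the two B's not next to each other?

Total arrangements of XVLLXVLBB: 9!/(3!·2!·2!·2!) = 7560.
Arrangements with the B's together: treat BB as one letter, giving (8)!/(3!·2!·2!) = 1680.
Subtracting, 7560 − 1680 = 5880 arrangements keep the B's apart.

5880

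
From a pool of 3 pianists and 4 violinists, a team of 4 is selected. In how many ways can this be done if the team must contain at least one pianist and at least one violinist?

Unrestricted: C(7,4) = 35 ways to pick any 4 of the 7.
Subtract selections that omit an entire group: no pianists → C(4,4) = 1; no violinists → C(3,4) = 0.
Both groups omitted at once is impossible, so 35 − 1 = 34.

34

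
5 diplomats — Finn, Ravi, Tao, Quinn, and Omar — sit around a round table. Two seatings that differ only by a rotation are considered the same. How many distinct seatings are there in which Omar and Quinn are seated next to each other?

12

Treat {Omar, Quinn} as one unit (2 internal orders) and seat the resulting 4 units around the table: (3)! circular arrangements.
So 2 × (3)! = 2 × 6 = 12.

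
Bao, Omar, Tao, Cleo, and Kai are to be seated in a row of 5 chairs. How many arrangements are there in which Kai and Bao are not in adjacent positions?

There are 5! = 120 arrangements in all. If Kai and Bao are adjacent, merging them into one block gives 2·(4)! = 48 arrangements.
Complementary counting: 120 − 48 = 72.

72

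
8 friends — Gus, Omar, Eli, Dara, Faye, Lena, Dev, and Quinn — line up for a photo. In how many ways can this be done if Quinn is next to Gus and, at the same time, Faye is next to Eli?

Treat {Quinn,Gus} as one block (2 orders) and {Faye,Eli} as another (2 orders).
That leaves 6 units to arrange: 2 × 2 × 6! = 4 × 720 = 2880.

2880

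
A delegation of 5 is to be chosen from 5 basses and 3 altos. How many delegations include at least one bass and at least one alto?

Unrestricted: C(8,5) = 56 ways to pick any 5 of the 8.
Selections missing a whole group: no basses → C(3,5) = 0; no altos → C(5,5) = 1.
Both groups omitted at once is impossible, so 56 − 1 = 55.

55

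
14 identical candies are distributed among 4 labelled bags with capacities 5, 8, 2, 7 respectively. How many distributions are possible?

By stars and bars, unrestricted non-negative solutions to x_1+…+x_4 = 14 number C(14+3,3) = 680.
Subtract solutions that violate a single cap (substitute x_i' = x_i − (cap_i+1)): x_1 ≥ 6 gives C(11,3) = 165; x_2 ≥ 9 gives C(8,3) = 56; x_3 ≥ 3 gives C(14,3) = 364; x_4 ≥ 8 gives C(9,3) = 84. Together 669.
Add back pairs where two caps are both exceeded: 0 + 56 + 1 + 10 + 0 + 20 = 87.
By inclusion–exclusion the count is 680 − 669 + 87 = 98.

98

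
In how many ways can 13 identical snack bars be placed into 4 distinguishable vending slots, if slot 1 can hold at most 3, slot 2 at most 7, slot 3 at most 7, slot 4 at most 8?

202

By stars and bars, unrestricted non-negative solutions to x_1+…+x_4 = 13 number C(13+3,3) = 560.
Subtract solutions that violate a single cap (substitute x_i' = x_i − (cap_i+1)): x_1 ≥ 4 gives C(12,3) = 220; x_2 ≥ 8 gives C(8,3) = 56; x_3 ≥ 8 gives C(8,3) = 56; x_4 ≥ 9 gives C(7,3) = 35. Together 367.
Add back pairs where two caps are both exceeded: 4 + 4 + 1 + 0 + 0 + 0 = 9.
By inclusion–exclusion the count is 560 − 367 + 9 = 202.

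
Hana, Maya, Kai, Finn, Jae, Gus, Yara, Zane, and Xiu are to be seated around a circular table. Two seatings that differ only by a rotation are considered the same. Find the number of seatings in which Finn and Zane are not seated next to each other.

30240

Without the restriction there are (8)! = 40320 seatings.
Those with Finn next to Zane: fuse the pair into one unit and seat 8 units around a circle — 2·(7)! = 10080.
Subtracting, 40320 − 10080 = 30240.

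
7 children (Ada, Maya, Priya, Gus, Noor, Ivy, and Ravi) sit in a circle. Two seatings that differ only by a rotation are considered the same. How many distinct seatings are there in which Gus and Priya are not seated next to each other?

All circular seatings of 7 people number (6)! = 720.
Those with Gus next to Priya: fuse the pair into one unit and seat 6 units around a circle — 2·(5)! = 240.
Subtracting, 720 − 240 = 480.

480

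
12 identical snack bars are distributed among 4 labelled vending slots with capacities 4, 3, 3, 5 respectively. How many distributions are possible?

20

Without the upper bounds there are C(15,3) = 455 ways to split 12 among 4 vending slots.
Subtract solutions that violate a single cap (substitute x_i' = x_i − (cap_i+1)): x_1 ≥ 5 gives C(10,3) = 120; x_2 ≥ 4 gives C(11,3) = 165; x_3 ≥ 4 gives C(11,3) = 165; x_4 ≥ 6 gives C(9,3) = 84. Together 534.
Add back pairs where two caps are both exceeded: 20 + 20 + 4 + 35 + 10 + 10 = 99.
By inclusion–exclusion the count is 455 − 534 + 99 = 20.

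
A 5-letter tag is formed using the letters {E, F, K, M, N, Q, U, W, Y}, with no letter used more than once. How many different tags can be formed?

15120

With no repetition, fill the 5 letters in order: 9 choices, then 8, down to 5.
9 × 8 × 7 × 6 × 5 = 15120.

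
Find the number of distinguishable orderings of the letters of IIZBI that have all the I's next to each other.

Treat the 3 copies of I as a single block. The multiset to arrange is then {III, B, Z}, 3 items in all.
All 3 items are distinct, so there are (3)! = 6 arrangements.

6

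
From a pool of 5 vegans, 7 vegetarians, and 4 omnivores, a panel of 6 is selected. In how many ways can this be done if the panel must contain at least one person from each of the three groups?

6545

Unrestricted: C(16,6) = 8008 ways to pick any 6 of the 16.
Subtract selections that omit an entire group: no vegans → C(11,6) = 462; no vegetarians → C(9,6) = 84; no omnivores → C(12,6) = 924.
Add back selections omitting two groups (i.e. drawn from a single group): C(5,6) + C(7,6) + C(4,6) = 7.
By inclusion–exclusion: 8008 − 1470 + 7 = 6545.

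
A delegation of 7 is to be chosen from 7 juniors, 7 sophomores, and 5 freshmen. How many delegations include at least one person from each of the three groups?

45374

With no constraint there are C(19,7) = 50388 possible selections.
Subtract selections that omit an entire group: no juniors → C(12,7) = 792; no sophomores → C(12,7) = 792; no freshmen → C(14,7) = 3432.
Add back selections omitting two groups (i.e. drawn from a single group): C(7,7) + C(7,7) + C(5,7) = 2.
By inclusion–exclusion: 50388 − 5016 + 2 = 45374.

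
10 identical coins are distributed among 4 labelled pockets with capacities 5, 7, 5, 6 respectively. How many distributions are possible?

Ignoring the caps, the number of non-negative solutions to x_1+…+x_4 = 10 is C(13,3) = 286.
Subtract solutions that violate a single cap (substitute x_i' = x_i − (cap_i+1)): x_1 ≥ 6 gives C(7,3) = 35; x_2 ≥ 8 gives C(5,3) = 10; x_3 ≥ 6 gives C(7,3) = 35; x_4 ≥ 7 gives C(6,3) = 20. Together 100.
No two caps can be exceeded simultaneously, so the pair terms are all 0.
By inclusion–exclusion the count is 286 − 100 + 0 = 186.

186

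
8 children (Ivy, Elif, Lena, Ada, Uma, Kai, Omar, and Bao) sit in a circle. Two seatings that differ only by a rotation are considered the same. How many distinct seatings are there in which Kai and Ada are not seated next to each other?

3600

Without the restriction there are (7)! = 5040 seatings.
Those with Kai next to Ada: fuse the pair into one unit and seat 7 units around a circle — 2·(6)! = 1440.
Subtracting, 5040 − 1440 = 3600.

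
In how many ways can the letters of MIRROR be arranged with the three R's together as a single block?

24

Treat the 3 copies of R as a single block. The multiset to arrange is then {RRR, I, M, O}, 4 items in all.
All 4 items are distinct, so there are (4)! = 24 arrangements.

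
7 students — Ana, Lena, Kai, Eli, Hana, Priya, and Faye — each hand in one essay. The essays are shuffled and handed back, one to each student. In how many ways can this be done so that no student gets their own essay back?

1854

Let Aᵢ be the assignments in which student i gets their own essay. We want the size of the complement of A₁∪…∪A_7.
By inclusion–exclusion this is Σ_{j=0}^{7} (−1)^j C(7,j)·(7−j)!.
Computing: 5040 − 5040 + 2520 − 840 + 210 − 42 + 7 − 1 = 1854.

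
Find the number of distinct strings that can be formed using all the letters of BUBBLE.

120

BUBBLE has 6 letters with B appearing 3 times.
The number of distinct arrangements is 6!/(3!) = 720/6 = 120.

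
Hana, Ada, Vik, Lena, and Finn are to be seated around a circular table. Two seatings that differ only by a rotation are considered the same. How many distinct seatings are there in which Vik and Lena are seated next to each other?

12

Treat {Vik, Lena} as one unit (2 internal orders) and seat the resulting 4 units around the table: (3)! circular arrangements.
So 2 × (3)! = 2 × 6 = 12.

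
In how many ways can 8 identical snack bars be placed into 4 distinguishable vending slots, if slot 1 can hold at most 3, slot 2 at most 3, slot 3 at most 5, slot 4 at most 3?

Ignoring the caps, the number of non-negative solutions to x_1+…+x_4 = 8 is C(11,3) = 165.
Subtract solutions that violate a single cap (substitute x_i' = x_i − (cap_i+1)): x_1 ≥ 4 gives C(7,3) = 35; x_2 ≥ 4 gives C(7,3) = 35; x_3 ≥ 6 gives C(5,3) = 10; x_4 ≥ 4 gives C(7,3) = 35. Together 115.
Add back pairs where two caps are both exceeded: 1 + 0 + 1 + 0 + 1 + 0 = 3.
By inclusion–exclusion the count is 165 − 115 + 3 = 53.

53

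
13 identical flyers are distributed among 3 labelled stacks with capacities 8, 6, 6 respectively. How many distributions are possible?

34

By stars and bars, unrestricted non-negative solutions to x_1+…+x_3 = 13 number C(13+2,2) = 105.
Subtract solutions that violate a single cap (substitute x_i' = x_i − (cap_i+1)): x_1 ≥ 9 gives C(6,2) = 15; x_2 ≥ 7 gives C(8,2) = 28; x_3 ≥ 7 gives C(8,2) = 28. Together 71.
No two caps can be exceeded simultaneously, so the pair terms are all 0.
By inclusion–exclusion the count is 105 − 71 + 0 = 34.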